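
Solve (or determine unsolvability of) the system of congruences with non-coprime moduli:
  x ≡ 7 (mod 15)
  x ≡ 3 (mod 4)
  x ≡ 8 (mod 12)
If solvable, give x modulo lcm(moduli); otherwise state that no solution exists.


Moduli 15, 4, 12 are not pairwise coprime, so CRT works modulo lcm(m_i) when all pairwise compatibility conditions hold.
Pairwise compatibility: gcd(m_i, m_j) must divide a_i - a_j for every pair.
Merge one congruence at a time:
  Start: x ≡ 7 (mod 15).
  Combine with x ≡ 3 (mod 4): gcd(15, 4) = 1; 3 - 7 = -4, which IS divisible by 1, so compatible.
    Write x = 7 + 15·t and substitute into x ≡ 3 (mod 4): 15·t ≡ 3 − 7 = -4 (mod 4).
    Reduce coefficients mod 4: 3·t ≡ 0 (mod 4).
    The inverse of 3 mod 4 is 3 (since 3·3 = 9 = 2·4 + 1), so t ≡ 3·0 = 0 ≡ 0 (mod 4).
    Then x = 7 + 15·0 = 7, valid modulo lcm(15, 4) = 60: x ≡ 7 (mod 60).
  Combine with x ≡ 8 (mod 12): gcd(60, 12) = 12, and 8 - 7 = 1 is NOT divisible by 12.
    ⇒ system is inconsistent (no integer solution).

No solution (the system is inconsistent).


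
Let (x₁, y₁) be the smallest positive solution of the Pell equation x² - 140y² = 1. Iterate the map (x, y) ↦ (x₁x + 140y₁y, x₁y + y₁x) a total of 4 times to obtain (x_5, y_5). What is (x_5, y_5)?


Step 1: Find the fundamental solution (x₁, y₁) of x² - 140y² = 1.
  Expand √140 as a continued fraction. a₀ = ⌊√140⌋ = 11; iterate m_{k+1} = d_k·a_k − m_k, d_{k+1} = (140 − m_{k+1}²)/d_k, a_{k+1} = ⌊(a₀ + m_{k+1})/d_{k+1}⌋ (starting m₀ = 0, d₀ = 1), with convergents p_k = a_k·p_{k-1} + p_{k-2}, q_k = a_k·q_{k-1} + q_{k-2} (p₋₁ = 1, q₋₁ = 0):
  k = 0: a₀ = 11; p₀/q₀ = 11/1; p₀² − 140·q₀² = 121 − 140 = -19.
  k = 1: m = 11, d = 19, a = ⌊(11 + 11)/19⌋ = 1; p/q = (1·11 + 1)/(1·1 + 0) = 12/1; p² − 140·q² = 144 − 140 = 4.
  k = 2: m = 8, d = 4, a = ⌊(11 + 8)/4⌋ = 4; p/q = (4·12 + 11)/(4·1 + 1) = 59/5; p² − 140·q² = 3481 − 3500 = -19.
  k = 3: m = 8, d = 19, a = ⌊(11 + 8)/19⌋ = 1; p/q = (1·59 + 12)/(1·5 + 1) = 71/6; p² − 140·q² = 5041 − 5040 = 1.
  The first convergent with p² − 140·q² = 1 gives the fundamental solution (x₁, y₁) = (71, 6).
Step 2: Apply the recurrence (x_{n+1}, y_{n+1}) = (x₁x_n + 140y₁y_n, x₁y_n + y₁x_n) repeatedly.
  From (x_1, y_1) = (71, 6): x_2 = 71·71 + 140·6·6 = 10081; y_2 = 71·6 + 6·71 = 852.
  From (x_2, y_2) = (10081, 852): x_3 = 71·10081 + 140·6·852 = 1431431; y_3 = 71·852 + 6·10081 = 120978.
  From (x_3, y_3) = (1431431, 120978): x_4 = 71·1431431 + 140·6·120978 = 203253121; y_4 = 71·120978 + 6·1431431 = 17178024.
  From (x_4, y_4) = (203253121, 17178024): x_5 = 71·203253121 + 140·6·17178024 = 28860511751; y_5 = 71·17178024 + 6·203253121 = 2439158430.
Step 3: Verify x_5² - 140·y_5² = 832929138529609086001 - 832929138529609086000 = 1 (should be 1). ✓

(x_1, y_1) = (71, 6); (x_5, y_5) = (28860511751, 2439158430).


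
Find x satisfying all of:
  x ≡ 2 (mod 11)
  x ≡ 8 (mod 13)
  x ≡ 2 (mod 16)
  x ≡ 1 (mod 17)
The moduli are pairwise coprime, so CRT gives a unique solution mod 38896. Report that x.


Product of moduli M = 11 · 13 · 16 · 17 = 38896.
Merge one congruence at a time:
  Start: x ≡ 2 (mod 11).
  Combine with x ≡ 8 (mod 13); new modulus lcm = 143.
    Write x = 2 + 11·t and substitute into x ≡ 8 (mod 13): 11·t ≡ 8 − 2 = 6 (mod 13).
    The inverse of 11 mod 13 is 6 (since 11·6 = 66 = 5·13 + 1), so t ≡ 6·6 = 36 ≡ 10 (mod 13).
    Then x = 2 + 11·10 = 112, valid modulo lcm(11, 13) = 143: x ≡ 112 (mod 143).
  Combine with x ≡ 2 (mod 16); new modulus lcm = 2288.
    Write x = 112 + 143·t and substitute into x ≡ 2 (mod 16): 143·t ≡ 2 − 112 = -110 (mod 16).
    Reduce coefficients mod 16: 15·t ≡ 2 (mod 16).
    The inverse of 15 mod 16 is 15 (since 15·15 = 225 = 14·16 + 1), so t ≡ 15·2 = 30 ≡ 14 (mod 16).
    Then x = 112 + 143·14 = 2114, valid modulo lcm(143, 16) = 2288: x ≡ 2114 (mod 2288).
  Combine with x ≡ 1 (mod 17); new modulus lcm = 38896.
    Write x = 2114 + 2288·t and substitute into x ≡ 1 (mod 17): 2288·t ≡ 1 − 2114 = -2113 (mod 17).
    Reduce coefficients mod 17: 10·t ≡ 12 (mod 17).
    The inverse of 10 mod 17 is 12 (since 10·12 = 120 = 7·17 + 1), so t ≡ 12·12 = 144 ≡ 8 (mod 17).
    Then x = 2114 + 2288·8 = 20418, valid modulo lcm(2288, 17) = 38896: x ≡ 20418 (mod 38896).
Verify against each original: 20418 mod 11 = 2, 20418 mod 13 = 8, 20418 mod 16 = 2, 20418 mod 17 = 1.

x ≡ 20418 (mod 38896).


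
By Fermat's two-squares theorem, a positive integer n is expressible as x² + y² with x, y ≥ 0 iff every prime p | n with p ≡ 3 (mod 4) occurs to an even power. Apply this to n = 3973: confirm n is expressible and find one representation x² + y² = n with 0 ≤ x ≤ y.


Step 1: Factor n = 3973 = 29 · 137.
Step 2: Check the mod-4 condition on each prime factor: 29 ≡ 1 (mod 4), exponent 1; 137 ≡ 1 (mod 4), exponent 1.
All primes ≡ 3 (mod 4) appear to even exponent (or don't appear), so by the two-squares theorem n IS expressible as a sum of two squares.
Step 3: Build a representation. Here n = 29 · 137 is a product of primes ≡ 1 (mod 4). Each prime p ≡ 1 (mod 4) is itself a sum of two squares; find a² by testing p − a² for a perfect square:
  29: 29 − 1² = 28, 29 − 2² = 25 = 5² ⇒ 29 = 2² + 5².
  137: 137 − 1² = 136, 137 − 2² = 133, 137 − 3² = 128, 137 − 4² = 121 = 11² ⇒ 137 = 4² + 11².
  Combine using the Brahmagupta–Fibonacci identity (a² + b²)(c² + d²) = (ac − bd)² + (ad + bc)² = (ac + bd)² + (ad − bc)²:
  29 · 137 = 3973: from (2² + 5²)(4² + 11²), take (2·4 − 5·11, 2·11 + 5·4) = (8 − 55, 22 + 20) = (-47, 42); dropping signs (only squares matter) gives (47, 42); check 47² + 42² = 2209 + 1764 = 3973 ✓.
Step 4: Order so x ≤ y and verify: 42² + 47² = 1764 + 2209 = 3973 = n. ✓

n = 3973 = 42² + 47² (one valid representation with x ≤ y).


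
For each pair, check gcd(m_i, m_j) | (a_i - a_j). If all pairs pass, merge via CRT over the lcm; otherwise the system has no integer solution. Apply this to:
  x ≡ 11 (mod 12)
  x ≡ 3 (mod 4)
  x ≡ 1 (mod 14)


Moduli 12, 4, 14 are not pairwise coprime, so CRT works modulo lcm(m_i) when all pairwise compatibility conditions hold.
Pairwise compatibility: gcd(m_i, m_j) must divide a_i - a_j for every pair.
Merge one congruence at a time:
  Start: x ≡ 11 (mod 12).
  Combine with x ≡ 3 (mod 4): gcd(12, 4) = 4; 3 - 11 = -8, which IS divisible by 4, so compatible.
    Write x = 11 + 12·t and substitute into x ≡ 3 (mod 4): 12·t ≡ 3 − 11 = -8 (mod 4).
    Divide the congruence (and modulus) by g = 4: 3·t ≡ -2 (mod 1).
    Modulo 1 every t works; take t = 0.
    Then x = 11 + 12·0 = 11, valid modulo lcm(12, 4) = 12: x ≡ 11 (mod 12).
  Combine with x ≡ 1 (mod 14): gcd(12, 14) = 2; 1 - 11 = -10, which IS divisible by 2, so compatible.
    Write x = 11 + 12·t and substitute into x ≡ 1 (mod 14): 12·t ≡ 1 − 11 = -10 (mod 14).
    Divide the congruence (and modulus) by g = 2: 6·t ≡ -5 (mod 7).
    Reduce coefficients mod 7: 6·t ≡ 2 (mod 7).
    The inverse of 6 mod 7 is 6 (since 6·6 = 36 = 5·7 + 1), so t ≡ 6·2 = 12 ≡ 5 (mod 7).
    Then x = 11 + 12·5 = 71, valid modulo lcm(12, 14) = 84: x ≡ 71 (mod 84).
Verify: 71 mod 12 = 11, 71 mod 4 = 3, 71 mod 14 = 1.

x ≡ 71 (mod 84).


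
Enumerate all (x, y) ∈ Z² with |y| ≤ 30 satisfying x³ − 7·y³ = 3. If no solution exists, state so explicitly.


The equation is x³ - 7y³ = 3. For fixed y, x³ = 7·y³ + 3, so a solution requires the RHS to be a perfect cube.
Strategy: iterate y from -30 to 30, compute RHS = 7·y³ + 3, and check whether it is a (positive or negative) perfect cube.
Check small values of y:
  y = 0: RHS = 3 is not a perfect cube.
  y = 1: RHS = 10 is not a perfect cube.
  y = -1: RHS = -4 is not a perfect cube.
  y = 2: RHS = 59 is not a perfect cube.
  y = -2: RHS = -53 is not a perfect cube.
  y = 3: RHS = 192 is not a perfect cube.
  y = -3: RHS = -186 is not a perfect cube.
Continuing the search up to |y| = 30 finds no solutions either.
No (x, y) in the scanned range satisfies the equation.

No integer solutions with |y| ≤ 30.


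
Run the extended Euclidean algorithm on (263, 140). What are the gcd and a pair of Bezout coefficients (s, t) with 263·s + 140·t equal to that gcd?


Euclidean algorithm on (263, 140) — divide until remainder is 0:
  263 = 1 · 140 + 123
  140 = 1 · 123 + 17
  123 = 7 · 17 + 4
  17 = 4 · 4 + 1
  4 = 4 · 1 + 0
gcd(263, 140) = 1.
Track Bezout coefficients alongside the remainders: start with r₀ = 263 = a·1 + b·0 (s = 1, t = 0) and r₁ = 140 = a·0 + b·1 (s = 0, t = 1); each new remainder r_{k+1} = r_{k-1} − q_k·r_k inherits s_{k+1} = s_{k-1} − q_k·s_k, t_{k+1} = t_{k-1} − q_k·t_k, so r_k = a·s_k + b·t_k at every step:
  q = 1: r = 123, s = 1 − 1·0 = 1, t = 0 − 1·1 = -1  (check: 263·1 + 140·(-1) = 123)
  q = 1: r = 17, s = 0 − 1·1 = -1, t = 1 − 1·(-1) = 2  (check: 263·(-1) + 140·2 = 17)
  q = 7: r = 4, s = 1 − 7·(-1) = 8, t = -1 − 7·2 = -15  (check: 263·8 + 140·(-15) = 4)
  q = 4: r = 1, s = -1 − 4·8 = -33, t = 2 − 4·(-15) = 62  (check: 263·(-33) + 140·62 = 1)
The row with r = 1 (the gcd) gives the Bezout coefficients s = -33, t = 62.
Result: 263 · (-33) + 140 · (62) = 1.

gcd(263, 140) = 1; s = -33, t = 62 (check: 263·(-33) + 140·62 = 1).


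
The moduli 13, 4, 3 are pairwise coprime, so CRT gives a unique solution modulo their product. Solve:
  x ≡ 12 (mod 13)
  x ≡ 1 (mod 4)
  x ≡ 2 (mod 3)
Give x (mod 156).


Moduli 13, 4, 3 are pairwise coprime; by CRT there is a unique solution modulo M = 13 · 4 · 3 = 156.
Solve pairwise, accumulating the modulus:
  Start with x ≡ 12 (mod 13).
  Combine with x ≡ 1 (mod 4): since gcd(13, 4) = 1, we get a unique residue mod 52.
    Write x = 12 + 13·t and substitute into x ≡ 1 (mod 4): 13·t ≡ 1 − 12 = -11 (mod 4).
    Reduce coefficients mod 4: 1·t ≡ 1 (mod 4).
    So t ≡ 1 (mod 4).
    Then x = 12 + 13·1 = 25, valid modulo lcm(13, 4) = 52: x ≡ 25 (mod 52).
  Combine with x ≡ 2 (mod 3): since gcd(52, 3) = 1, we get a unique residue mod 156.
    Write x = 25 + 52·t and substitute into x ≡ 2 (mod 3): 52·t ≡ 2 − 25 = -23 (mod 3).
    Reduce coefficients mod 3: 1·t ≡ 1 (mod 3).
    So t ≡ 1 (mod 3).
    Then x = 25 + 52·1 = 77, valid modulo lcm(52, 3) = 156: x ≡ 77 (mod 156).
Verify: 77 mod 13 = 12 ✓, 77 mod 4 = 1 ✓, 77 mod 3 = 2 ✓.

x ≡ 77 (mod 156).


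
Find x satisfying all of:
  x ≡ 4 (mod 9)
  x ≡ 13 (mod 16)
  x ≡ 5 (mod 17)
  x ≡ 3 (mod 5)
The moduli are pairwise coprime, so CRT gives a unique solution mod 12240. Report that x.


Product of moduli M = 9 · 16 · 17 · 5 = 12240.
Merge one congruence at a time:
  Start: x ≡ 4 (mod 9).
  Combine with x ≡ 13 (mod 16); new modulus lcm = 144.
    Write x = 4 + 9·t and substitute into x ≡ 13 (mod 16): 9·t ≡ 13 − 4 = 9 (mod 16).
    The inverse of 9 mod 16 is 9 (since 9·9 = 81 = 5·16 + 1), so t ≡ 9·9 = 81 ≡ 1 (mod 16).
    Then x = 4 + 9·1 = 13, valid modulo lcm(9, 16) = 144: x ≡ 13 (mod 144).
  Combine with x ≡ 5 (mod 17); new modulus lcm = 2448.
    Write x = 13 + 144·t and substitute into x ≡ 5 (mod 17): 144·t ≡ 5 − 13 = -8 (mod 17).
    Reduce coefficients mod 17: 8·t ≡ 9 (mod 17).
    The inverse of 8 mod 17 is 15 (since 8·15 = 120 = 7·17 + 1), so t ≡ 15·9 = 135 ≡ 16 (mod 17).
    Then x = 13 + 144·16 = 2317, valid modulo lcm(144, 17) = 2448: x ≡ 2317 (mod 2448).
  Combine with x ≡ 3 (mod 5); new modulus lcm = 12240.
    Write x = 2317 + 2448·t and substitute into x ≡ 3 (mod 5): 2448·t ≡ 3 − 2317 = -2314 (mod 5).
    Reduce coefficients mod 5: 3·t ≡ 1 (mod 5).
    The inverse of 3 mod 5 is 2 (since 3·2 = 6 = 1·5 + 1), so t ≡ 2·1 = 2 ≡ 2 (mod 5).
    Then x = 2317 + 2448·2 = 7213, valid modulo lcm(2448, 5) = 12240: x ≡ 7213 (mod 12240).
Verify against each original: 7213 mod 9 = 4, 7213 mod 16 = 13, 7213 mod 17 = 5, 7213 mod 5 = 3.

x ≡ 7213 (mod 12240).


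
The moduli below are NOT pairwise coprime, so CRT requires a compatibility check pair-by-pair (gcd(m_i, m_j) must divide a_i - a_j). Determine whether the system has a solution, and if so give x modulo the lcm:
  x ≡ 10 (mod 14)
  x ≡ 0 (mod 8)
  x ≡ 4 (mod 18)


Moduli 14, 8, 18 are not pairwise coprime, so CRT works modulo lcm(m_i) when all pairwise compatibility conditions hold.
Pairwise compatibility: gcd(m_i, m_j) must divide a_i - a_j for every pair.
Merge one congruence at a time:
  Start: x ≡ 10 (mod 14).
  Combine with x ≡ 0 (mod 8): gcd(14, 8) = 2; 0 - 10 = -10, which IS divisible by 2, so compatible.
    Write x = 10 + 14·t and substitute into x ≡ 0 (mod 8): 14·t ≡ 0 − 10 = -10 (mod 8).
    Divide the congruence (and modulus) by g = 2: 7·t ≡ -5 (mod 4).
    Reduce coefficients mod 4: 3·t ≡ 3 (mod 4).
    The inverse of 3 mod 4 is 3 (since 3·3 = 9 = 2·4 + 1), so t ≡ 3·3 = 9 ≡ 1 (mod 4).
    Then x = 10 + 14·1 = 24, valid modulo lcm(14, 8) = 56: x ≡ 24 (mod 56).
  Combine with x ≡ 4 (mod 18): gcd(56, 18) = 2; 4 - 24 = -20, which IS divisible by 2, so compatible.
    Write x = 24 + 56·t and substitute into x ≡ 4 (mod 18): 56·t ≡ 4 − 24 = -20 (mod 18).
    Divide the congruence (and modulus) by g = 2: 28·t ≡ -10 (mod 9).
    Reduce coefficients mod 9: 1·t ≡ 8 (mod 9).
    So t ≡ 8 (mod 9).
    Then x = 24 + 56·8 = 472, valid modulo lcm(56, 18) = 504: x ≡ 472 (mod 504).
Verify: 472 mod 14 = 10, 472 mod 8 = 0, 472 mod 18 = 4.

x ≡ 472 (mod 504).


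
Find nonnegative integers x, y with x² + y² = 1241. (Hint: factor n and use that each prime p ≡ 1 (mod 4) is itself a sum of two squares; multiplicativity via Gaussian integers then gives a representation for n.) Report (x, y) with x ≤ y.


Step 1: Factor n = 1241 = 17 · 73.
Step 2: Check the mod-4 condition on each prime factor: 17 ≡ 1 (mod 4), exponent 1; 73 ≡ 1 (mod 4), exponent 1.
All primes ≡ 3 (mod 4) appear to even exponent (or don't appear), so by the two-squares theorem n IS expressible as a sum of two squares.
Step 3: Build a representation. Here n = 17 · 73 is a product of primes ≡ 1 (mod 4). Each prime p ≡ 1 (mod 4) is itself a sum of two squares; find a² by testing p − a² for a perfect square:
  17: 17 − 1² = 16 = 4² ⇒ 17 = 1² + 4².
  73: 73 − 1² = 72, 73 − 2² = 69, 73 − 3² = 64 = 8² ⇒ 73 = 3² + 8².
  Combine using the Brahmagupta–Fibonacci identity (a² + b²)(c² + d²) = (ac − bd)² + (ad + bc)² = (ac + bd)² + (ad − bc)²:
  17 · 73 = 1241: from (1² + 4²)(3² + 8²), take (1·3 − 4·8, 1·8 + 4·3) = (3 − 32, 8 + 12) = (-29, 20); dropping signs (only squares matter) gives (29, 20); check 29² + 20² = 841 + 400 = 1241 ✓.
Step 4: Order so x ≤ y and verify: 20² + 29² = 400 + 841 = 1241 = n. ✓

n = 1241 = 20² + 29² (one valid representation with x ≤ y).


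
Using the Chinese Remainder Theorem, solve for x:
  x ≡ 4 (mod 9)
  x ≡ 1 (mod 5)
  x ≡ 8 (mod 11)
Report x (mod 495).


Moduli 9, 5, 11 are pairwise coprime; by CRT there is a unique solution modulo M = 9 · 5 · 11 = 495.
Solve pairwise, accumulating the modulus:
  Start with x ≡ 4 (mod 9).
  Combine with x ≡ 1 (mod 5): since gcd(9, 5) = 1, we get a unique residue mod 45.
    Write x = 4 + 9·t and substitute into x ≡ 1 (mod 5): 9·t ≡ 1 − 4 = -3 (mod 5).
    Reduce coefficients mod 5: 4·t ≡ 2 (mod 5).
    The inverse of 4 mod 5 is 4 (since 4·4 = 16 = 3·5 + 1), so t ≡ 4·2 = 8 ≡ 3 (mod 5).
    Then x = 4 + 9·3 = 31, valid modulo lcm(9, 5) = 45: x ≡ 31 (mod 45).
  Combine with x ≡ 8 (mod 11): since gcd(45, 11) = 1, we get a unique residue mod 495.
    Write x = 31 + 45·t and substitute into x ≡ 8 (mod 11): 45·t ≡ 8 − 31 = -23 (mod 11).
    Reduce coefficients mod 11: 1·t ≡ 10 (mod 11).
    So t ≡ 10 (mod 11).
    Then x = 31 + 45·10 = 481, valid modulo lcm(45, 11) = 495: x ≡ 481 (mod 495).
Verify: 481 mod 9 = 4 ✓, 481 mod 5 = 1 ✓, 481 mod 11 = 8 ✓.

x ≡ 481 (mod 495).


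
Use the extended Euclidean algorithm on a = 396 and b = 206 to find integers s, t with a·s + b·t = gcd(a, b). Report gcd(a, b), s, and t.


Euclidean algorithm on (396, 206) — divide until remainder is 0:
  396 = 1 · 206 + 190
  206 = 1 · 190 + 16
  190 = 11 · 16 + 14
  16 = 1 · 14 + 2
  14 = 7 · 2 + 0
gcd(396, 206) = 2.
Track Bezout coefficients alongside the remainders: start with r₀ = 396 = a·1 + b·0 (s = 1, t = 0) and r₁ = 206 = a·0 + b·1 (s = 0, t = 1); each new remainder r_{k+1} = r_{k-1} − q_k·r_k inherits s_{k+1} = s_{k-1} − q_k·s_k, t_{k+1} = t_{k-1} − q_k·t_k, so r_k = a·s_k + b·t_k at every step:
  q = 1: r = 190, s = 1 − 1·0 = 1, t = 0 − 1·1 = -1  (check: 396·1 + 206·(-1) = 190)
  q = 1: r = 16, s = 0 − 1·1 = -1, t = 1 − 1·(-1) = 2  (check: 396·(-1) + 206·2 = 16)
  q = 11: r = 14, s = 1 − 11·(-1) = 12, t = -1 − 11·2 = -23  (check: 396·12 + 206·(-23) = 14)
  q = 1: r = 2, s = -1 − 1·12 = -13, t = 2 − 1·(-23) = 25  (check: 396·(-13) + 206·25 = 2)
The row with r = 2 (the gcd) gives the Bezout coefficients s = -13, t = 25.
Result: 396 · (-13) + 206 · (25) = 2.

gcd(396, 206) = 2; s = -13, t = 25 (check: 396·(-13) + 206·25 = 2).


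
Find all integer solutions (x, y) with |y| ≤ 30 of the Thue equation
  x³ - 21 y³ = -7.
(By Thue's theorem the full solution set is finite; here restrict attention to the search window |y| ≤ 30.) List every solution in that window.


The equation is x³ - 21y³ = -7. For fixed y, x³ = 21·y³ − 7, so a solution requires the RHS to be a perfect cube.
Strategy: iterate y from -30 to 30, compute RHS = 21·y³ − 7, and check whether it is a (positive or negative) perfect cube.
Check small values of y:
  y = 0: RHS = -7 is not a perfect cube.
  y = 1: RHS = 14 is not a perfect cube.
  y = -1: RHS = -28 is not a perfect cube.
  y = 2: RHS = 161 is not a perfect cube.
  y = -2: RHS = -175 is not a perfect cube.
  y = 3: RHS = 560 is not a perfect cube.
  y = -3: RHS = -574 is not a perfect cube.
Continuing the search up to |y| = 30 finds no solutions either.
No (x, y) in the scanned range satisfies the equation.

No integer solutions with |y| ≤ 30.


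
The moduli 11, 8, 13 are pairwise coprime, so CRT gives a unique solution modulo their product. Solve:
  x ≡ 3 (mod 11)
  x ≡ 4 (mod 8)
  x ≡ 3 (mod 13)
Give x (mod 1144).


Moduli 11, 8, 13 are pairwise coprime; by CRT there is a unique solution modulo M = 11 · 8 · 13 = 1144.
Solve pairwise, accumulating the modulus:
  Start with x ≡ 3 (mod 11).
  Combine with x ≡ 4 (mod 8): since gcd(11, 8) = 1, we get a unique residue mod 88.
    Write x = 3 + 11·t and substitute into x ≡ 4 (mod 8): 11·t ≡ 4 − 3 = 1 (mod 8).
    Reduce coefficients mod 8: 3·t ≡ 1 (mod 8).
    The inverse of 3 mod 8 is 3 (since 3·3 = 9 = 1·8 + 1), so t ≡ 3·1 = 3 ≡ 3 (mod 8).
    Then x = 3 + 11·3 = 36, valid modulo lcm(11, 8) = 88: x ≡ 36 (mod 88).
  Combine with x ≡ 3 (mod 13): since gcd(88, 13) = 1, we get a unique residue mod 1144.
    Write x = 36 + 88·t and substitute into x ≡ 3 (mod 13): 88·t ≡ 3 − 36 = -33 (mod 13).
    Reduce coefficients mod 13: 10·t ≡ 6 (mod 13).
    The inverse of 10 mod 13 is 4 (since 10·4 = 40 = 3·13 + 1), so t ≡ 4·6 = 24 ≡ 11 (mod 13).
    Then x = 36 + 88·11 = 1004, valid modulo lcm(88, 13) = 1144: x ≡ 1004 (mod 1144).
Verify: 1004 mod 11 = 3 ✓, 1004 mod 8 = 4 ✓, 1004 mod 13 = 3 ✓.

x ≡ 1004 (mod 1144).


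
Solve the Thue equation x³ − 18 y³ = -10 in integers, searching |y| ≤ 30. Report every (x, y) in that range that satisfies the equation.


The equation is x³ - 18y³ = -10. For fixed y, x³ = 18·y³ − 10, so a solution requires the RHS to be a perfect cube.
Strategy: iterate y from -30 to 30, compute RHS = 18·y³ − 10, and check whether it is a (positive or negative) perfect cube.
Check small values of y:
  y = 0: RHS = -10 is not a perfect cube.
  y = 1: RHS = 8 = (2)³ ⇒ x = 2 works.
  y = -1: RHS = -28 is not a perfect cube.
  y = 2: RHS = 134 is not a perfect cube.
  y = -2: RHS = -154 is not a perfect cube.
  y = 3: RHS = 476 is not a perfect cube.
  y = -3: RHS = -496 is not a perfect cube.
Continuing the search up to |y| = 30 finds no further solutions beyond those listed.
Collected solutions: (2, 1).

Solutions (with |y| ≤ 30): (2, 1).


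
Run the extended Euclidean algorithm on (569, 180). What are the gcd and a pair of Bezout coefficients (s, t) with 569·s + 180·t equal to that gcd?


Euclidean algorithm on (569, 180) — divide until remainder is 0:
  569 = 3 · 180 + 29
  180 = 6 · 29 + 6
  29 = 4 · 6 + 5
  6 = 1 · 5 + 1
  5 = 5 · 1 + 0
gcd(569, 180) = 1.
Track Bezout coefficients alongside the remainders: start with r₀ = 569 = a·1 + b·0 (s = 1, t = 0) and r₁ = 180 = a·0 + b·1 (s = 0, t = 1); each new remainder r_{k+1} = r_{k-1} − q_k·r_k inherits s_{k+1} = s_{k-1} − q_k·s_k, t_{k+1} = t_{k-1} − q_k·t_k, so r_k = a·s_k + b·t_k at every step:
  q = 3: r = 29, s = 1 − 3·0 = 1, t = 0 − 3·1 = -3  (check: 569·1 + 180·(-3) = 29)
  q = 6: r = 6, s = 0 − 6·1 = -6, t = 1 − 6·(-3) = 19  (check: 569·(-6) + 180·19 = 6)
  q = 4: r = 5, s = 1 − 4·(-6) = 25, t = -3 − 4·19 = -79  (check: 569·25 + 180·(-79) = 5)
  q = 1: r = 1, s = -6 − 1·25 = -31, t = 19 − 1·(-79) = 98  (check: 569·(-31) + 180·98 = 1)
The row with r = 1 (the gcd) gives the Bezout coefficients s = -31, t = 98.
Result: 569 · (-31) + 180 · (98) = 1.

gcd(569, 180) = 1; s = -31, t = 98 (check: 569·(-31) + 180·98 = 1).


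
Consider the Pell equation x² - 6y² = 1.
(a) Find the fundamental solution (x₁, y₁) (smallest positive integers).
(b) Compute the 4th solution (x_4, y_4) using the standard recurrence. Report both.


Step 1: Find the fundamental solution (x₁, y₁) of x² - 6y² = 1.
  Expand √6 as a continued fraction. a₀ = ⌊√6⌋ = 2; iterate m_{k+1} = d_k·a_k − m_k, d_{k+1} = (6 − m_{k+1}²)/d_k, a_{k+1} = ⌊(a₀ + m_{k+1})/d_{k+1}⌋ (starting m₀ = 0, d₀ = 1), with convergents p_k = a_k·p_{k-1} + p_{k-2}, q_k = a_k·q_{k-1} + q_{k-2} (p₋₁ = 1, q₋₁ = 0):
  k = 0: a₀ = 2; p₀/q₀ = 2/1; p₀² − 6·q₀² = 4 − 6 = -2.
  k = 1: m = 2, d = 2, a = ⌊(2 + 2)/2⌋ = 2; p/q = (2·2 + 1)/(2·1 + 0) = 5/2; p² − 6·q² = 25 − 24 = 1.
  The first convergent with p² − 6·q² = 1 gives the fundamental solution (x₁, y₁) = (5, 2).
Step 2: Apply the recurrence (x_{n+1}, y_{n+1}) = (x₁x_n + 6y₁y_n, x₁y_n + y₁x_n) repeatedly.
  From (x_1, y_1) = (5, 2): x_2 = 5·5 + 6·2·2 = 49; y_2 = 5·2 + 2·5 = 20.
  From (x_2, y_2) = (49, 20): x_3 = 5·49 + 6·2·20 = 485; y_3 = 5·20 + 2·49 = 198.
  From (x_3, y_3) = (485, 198): x_4 = 5·485 + 6·2·198 = 4801; y_4 = 5·198 + 2·485 = 1960.
Step 3: Verify x_4² - 6·y_4² = 23049601 - 23049600 = 1 (should be 1). ✓

(x_1, y_1) = (5, 2); (x_4, y_4) = (4801, 1960).


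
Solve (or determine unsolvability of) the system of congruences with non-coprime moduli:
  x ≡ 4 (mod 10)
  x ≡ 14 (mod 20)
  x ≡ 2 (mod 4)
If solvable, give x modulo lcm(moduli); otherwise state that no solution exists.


Moduli 10, 20, 4 are not pairwise coprime, so CRT works modulo lcm(m_i) when all pairwise compatibility conditions hold.
Pairwise compatibility: gcd(m_i, m_j) must divide a_i - a_j for every pair.
Merge one congruence at a time:
  Start: x ≡ 4 (mod 10).
  Combine with x ≡ 14 (mod 20): gcd(10, 20) = 10; 14 - 4 = 10, which IS divisible by 10, so compatible.
    Write x = 4 + 10·t and substitute into x ≡ 14 (mod 20): 10·t ≡ 14 − 4 = 10 (mod 20).
    Divide the congruence (and modulus) by g = 10: 1·t ≡ 1 (mod 2).
    So t ≡ 1 (mod 2).
    Then x = 4 + 10·1 = 14, valid modulo lcm(10, 20) = 20: x ≡ 14 (mod 20).
  Combine with x ≡ 2 (mod 4): gcd(20, 4) = 4; 2 - 14 = -12, which IS divisible by 4, so compatible.
    Write x = 14 + 20·t and substitute into x ≡ 2 (mod 4): 20·t ≡ 2 − 14 = -12 (mod 4).
    Divide the congruence (and modulus) by g = 4: 5·t ≡ -3 (mod 1).
    Modulo 1 every t works; take t = 0.
    Then x = 14 + 20·0 = 14, valid modulo lcm(20, 4) = 20: x ≡ 14 (mod 20).
Verify: 14 mod 10 = 4, 14 mod 20 = 14, 14 mod 4 = 2.

x ≡ 14 (mod 20).


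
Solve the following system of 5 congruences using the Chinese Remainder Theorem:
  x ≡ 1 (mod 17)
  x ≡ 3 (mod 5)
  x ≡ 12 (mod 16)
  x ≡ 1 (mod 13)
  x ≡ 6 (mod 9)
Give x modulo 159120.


Product of moduli M = 17 · 5 · 16 · 13 · 9 = 159120.
Merge one congruence at a time:
  Start: x ≡ 1 (mod 17).
  Combine with x ≡ 3 (mod 5); new modulus lcm = 85.
    Write x = 1 + 17·t and substitute into x ≡ 3 (mod 5): 17·t ≡ 3 − 1 = 2 (mod 5).
    Reduce coefficients mod 5: 2·t ≡ 2 (mod 5).
    The inverse of 2 mod 5 is 3 (since 2·3 = 6 = 1·5 + 1), so t ≡ 3·2 = 6 ≡ 1 (mod 5).
    Then x = 1 + 17·1 = 18, valid modulo lcm(17, 5) = 85: x ≡ 18 (mod 85).
  Combine with x ≡ 12 (mod 16); new modulus lcm = 1360.
    Write x = 18 + 85·t and substitute into x ≡ 12 (mod 16): 85·t ≡ 12 − 18 = -6 (mod 16).
    Reduce coefficients mod 16: 5·t ≡ 10 (mod 16).
    The inverse of 5 mod 16 is 13 (since 5·13 = 65 = 4·16 + 1), so t ≡ 13·10 = 130 ≡ 2 (mod 16).
    Then x = 18 + 85·2 = 188, valid modulo lcm(85, 16) = 1360: x ≡ 188 (mod 1360).
  Combine with x ≡ 1 (mod 13); new modulus lcm = 17680.
    Write x = 188 + 1360·t and substitute into x ≡ 1 (mod 13): 1360·t ≡ 1 − 188 = -187 (mod 13).
    Reduce coefficients mod 13: 8·t ≡ 8 (mod 13).
    The inverse of 8 mod 13 is 5 (since 8·5 = 40 = 3·13 + 1), so t ≡ 5·8 = 40 ≡ 1 (mod 13).
    Then x = 188 + 1360·1 = 1548, valid modulo lcm(1360, 13) = 17680: x ≡ 1548 (mod 17680).
  Combine with x ≡ 6 (mod 9); new modulus lcm = 159120.
    Write x = 1548 + 17680·t and substitute into x ≡ 6 (mod 9): 17680·t ≡ 6 − 1548 = -1542 (mod 9).
    Reduce coefficients mod 9: 4·t ≡ 6 (mod 9).
    The inverse of 4 mod 9 is 7 (since 4·7 = 28 = 3·9 + 1), so t ≡ 7·6 = 42 ≡ 6 (mod 9).
    Then x = 1548 + 17680·6 = 107628, valid modulo lcm(17680, 9) = 159120: x ≡ 107628 (mod 159120).
Verify against each original: 107628 mod 17 = 1, 107628 mod 5 = 3, 107628 mod 16 = 12, 107628 mod 13 = 1, 107628 mod 9 = 6.

x ≡ 107628 (mod 159120).


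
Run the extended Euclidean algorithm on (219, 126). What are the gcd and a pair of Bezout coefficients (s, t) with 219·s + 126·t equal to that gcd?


Euclidean algorithm on (219, 126) — divide until remainder is 0:
  219 = 1 · 126 + 93
  126 = 1 · 93 + 33
  93 = 2 · 33 + 27
  33 = 1 · 27 + 6
  27 = 4 · 6 + 3
  6 = 2 · 3 + 0
gcd(219, 126) = 3.
Track Bezout coefficients alongside the remainders: start with r₀ = 219 = a·1 + b·0 (s = 1, t = 0) and r₁ = 126 = a·0 + b·1 (s = 0, t = 1); each new remainder r_{k+1} = r_{k-1} − q_k·r_k inherits s_{k+1} = s_{k-1} − q_k·s_k, t_{k+1} = t_{k-1} − q_k·t_k, so r_k = a·s_k + b·t_k at every step:
  q = 1: r = 93, s = 1 − 1·0 = 1, t = 0 − 1·1 = -1  (check: 219·1 + 126·(-1) = 93)
  q = 1: r = 33, s = 0 − 1·1 = -1, t = 1 − 1·(-1) = 2  (check: 219·(-1) + 126·2 = 33)
  q = 2: r = 27, s = 1 − 2·(-1) = 3, t = -1 − 2·2 = -5  (check: 219·3 + 126·(-5) = 27)
  q = 1: r = 6, s = -1 − 1·3 = -4, t = 2 − 1·(-5) = 7  (check: 219·(-4) + 126·7 = 6)
  q = 4: r = 3, s = 3 − 4·(-4) = 19, t = -5 − 4·7 = -33  (check: 219·19 + 126·(-33) = 3)
The row with r = 3 (the gcd) gives the Bezout coefficients s = 19, t = -33.
Result: 219 · (19) + 126 · (-33) = 3.

gcd(219, 126) = 3; s = 19, t = -33 (check: 219·19 + 126·(-33) = 3).


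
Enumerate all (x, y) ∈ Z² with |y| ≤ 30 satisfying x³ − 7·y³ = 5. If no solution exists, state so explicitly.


The equation is x³ - 7y³ = 5. For fixed y, x³ = 7·y³ + 5, so a solution requires the RHS to be a perfect cube.
Strategy: iterate y from -30 to 30, compute RHS = 7·y³ + 5, and check whether it is a (positive or negative) perfect cube.
Check small values of y:
  y = 0: RHS = 5 is not a perfect cube.
  y = 1: RHS = 12 is not a perfect cube.
  y = -1: RHS = -2 is not a perfect cube.
  y = 2: RHS = 61 is not a perfect cube.
  y = -2: RHS = -51 is not a perfect cube.
  y = 3: RHS = 194 is not a perfect cube.
  y = -3: RHS = -184 is not a perfect cube.
Continuing the search up to |y| = 30 finds no solutions either.
No (x, y) in the scanned range satisfies the equation.

No integer solutions with |y| ≤ 30.


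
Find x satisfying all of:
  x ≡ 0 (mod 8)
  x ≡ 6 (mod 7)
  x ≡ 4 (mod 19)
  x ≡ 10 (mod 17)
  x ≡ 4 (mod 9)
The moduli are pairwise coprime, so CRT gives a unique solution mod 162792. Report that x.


Product of moduli M = 8 · 7 · 19 · 17 · 9 = 162792.
Merge one congruence at a time:
  Start: x ≡ 0 (mod 8).
  Combine with x ≡ 6 (mod 7); new modulus lcm = 56.
    Write x = 0 + 8·t and substitute into x ≡ 6 (mod 7): 8·t ≡ 6 − 0 = 6 (mod 7).
    Reduce coefficients mod 7: 1·t ≡ 6 (mod 7).
    So t ≡ 6 (mod 7).
    Then x = 0 + 8·6 = 48, valid modulo lcm(8, 7) = 56: x ≡ 48 (mod 56).
  Combine with x ≡ 4 (mod 19); new modulus lcm = 1064.
    Write x = 48 + 56·t and substitute into x ≡ 4 (mod 19): 56·t ≡ 4 − 48 = -44 (mod 19).
    Reduce coefficients mod 19: 18·t ≡ 13 (mod 19).
    The inverse of 18 mod 19 is 18 (since 18·18 = 324 = 17·19 + 1), so t ≡ 18·13 = 234 ≡ 6 (mod 19).
    Then x = 48 + 56·6 = 384, valid modulo lcm(56, 19) = 1064: x ≡ 384 (mod 1064).
  Combine with x ≡ 10 (mod 17); new modulus lcm = 18088.
    Write x = 384 + 1064·t and substitute into x ≡ 10 (mod 17): 1064·t ≡ 10 − 384 = -374 (mod 17).
    Reduce coefficients mod 17: 10·t ≡ 0 (mod 17).
    The inverse of 10 mod 17 is 12 (since 10·12 = 120 = 7·17 + 1), so t ≡ 12·0 = 0 ≡ 0 (mod 17).
    Then x = 384 + 1064·0 = 384, valid modulo lcm(1064, 17) = 18088: x ≡ 384 (mod 18088).
  Combine with x ≡ 4 (mod 9); new modulus lcm = 162792.
    Write x = 384 + 18088·t and substitute into x ≡ 4 (mod 9): 18088·t ≡ 4 − 384 = -380 (mod 9).
    Reduce coefficients mod 9: 7·t ≡ 7 (mod 9).
    The inverse of 7 mod 9 is 4 (since 7·4 = 28 = 3·9 + 1), so t ≡ 4·7 = 28 ≡ 1 (mod 9).
    Then x = 384 + 18088·1 = 18472, valid modulo lcm(18088, 9) = 162792: x ≡ 18472 (mod 162792).
Verify against each original: 18472 mod 8 = 0, 18472 mod 7 = 6, 18472 mod 19 = 4, 18472 mod 17 = 10, 18472 mod 9 = 4.

x ≡ 18472 (mod 162792).


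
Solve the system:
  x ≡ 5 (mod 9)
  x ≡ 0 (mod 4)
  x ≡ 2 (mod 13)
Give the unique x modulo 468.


Moduli 9, 4, 13 are pairwise coprime; by CRT there is a unique solution modulo M = 9 · 4 · 13 = 468.
Solve pairwise, accumulating the modulus:
  Start with x ≡ 5 (mod 9).
  Combine with x ≡ 0 (mod 4): since gcd(9, 4) = 1, we get a unique residue mod 36.
    Write x = 5 + 9·t and substitute into x ≡ 0 (mod 4): 9·t ≡ 0 − 5 = -5 (mod 4).
    Reduce coefficients mod 4: 1·t ≡ 3 (mod 4).
    So t ≡ 3 (mod 4).
    Then x = 5 + 9·3 = 32, valid modulo lcm(9, 4) = 36: x ≡ 32 (mod 36).
  Combine with x ≡ 2 (mod 13): since gcd(36, 13) = 1, we get a unique residue mod 468.
    Write x = 32 + 36·t and substitute into x ≡ 2 (mod 13): 36·t ≡ 2 − 32 = -30 (mod 13).
    Reduce coefficients mod 13: 10·t ≡ 9 (mod 13).
    The inverse of 10 mod 13 is 4 (since 10·4 = 40 = 3·13 + 1), so t ≡ 4·9 = 36 ≡ 10 (mod 13).
    Then x = 32 + 36·10 = 392, valid modulo lcm(36, 13) = 468: x ≡ 392 (mod 468).
Verify: 392 mod 9 = 5 ✓, 392 mod 4 = 0 ✓, 392 mod 13 = 2 ✓.

x ≡ 392 (mod 468).


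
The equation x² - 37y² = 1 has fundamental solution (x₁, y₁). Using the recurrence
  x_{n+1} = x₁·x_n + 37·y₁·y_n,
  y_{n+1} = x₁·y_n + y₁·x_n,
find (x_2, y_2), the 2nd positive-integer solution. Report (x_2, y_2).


Step 1: Find the fundamental solution (x₁, y₁) of x² - 37y² = 1.
  Expand √37 as a continued fraction. a₀ = ⌊√37⌋ = 6; iterate m_{k+1} = d_k·a_k − m_k, d_{k+1} = (37 − m_{k+1}²)/d_k, a_{k+1} = ⌊(a₀ + m_{k+1})/d_{k+1}⌋ (starting m₀ = 0, d₀ = 1), with convergents p_k = a_k·p_{k-1} + p_{k-2}, q_k = a_k·q_{k-1} + q_{k-2} (p₋₁ = 1, q₋₁ = 0):
  k = 0: a₀ = 6; p₀/q₀ = 6/1; p₀² − 37·q₀² = 36 − 37 = -1.
  k = 1: m = 6, d = 1, a = ⌊(6 + 6)/1⌋ = 12; p/q = (12·6 + 1)/(12·1 + 0) = 73/12; p² − 37·q² = 5329 − 5328 = 1.
  The first convergent with p² − 37·q² = 1 gives the fundamental solution (x₁, y₁) = (73, 12).
Step 2: Apply the recurrence (x_{n+1}, y_{n+1}) = (x₁x_n + 37y₁y_n, x₁y_n + y₁x_n) repeatedly.
  From (x_1, y_1) = (73, 12): x_2 = 73·73 + 37·12·12 = 10657; y_2 = 73·12 + 12·73 = 1752.
Step 3: Verify x_2² - 37·y_2² = 113571649 - 113571648 = 1 (should be 1). ✓

(x_1, y_1) = (73, 12); (x_2, y_2) = (10657, 1752).


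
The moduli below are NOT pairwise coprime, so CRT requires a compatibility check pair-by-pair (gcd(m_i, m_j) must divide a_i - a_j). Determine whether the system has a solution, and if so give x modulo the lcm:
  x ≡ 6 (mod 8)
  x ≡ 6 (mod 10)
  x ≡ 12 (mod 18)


Moduli 8, 10, 18 are not pairwise coprime, so CRT works modulo lcm(m_i) when all pairwise compatibility conditions hold.
Pairwise compatibility: gcd(m_i, m_j) must divide a_i - a_j for every pair.
Merge one congruence at a time:
  Start: x ≡ 6 (mod 8).
  Combine with x ≡ 6 (mod 10): gcd(8, 10) = 2; 6 - 6 = 0, which IS divisible by 2, so compatible.
    Write x = 6 + 8·t and substitute into x ≡ 6 (mod 10): 8·t ≡ 6 − 6 = 0 (mod 10).
    Divide the congruence (and modulus) by g = 2: 4·t ≡ 0 (mod 5).
    The inverse of 4 mod 5 is 4 (since 4·4 = 16 = 3·5 + 1), so t ≡ 4·0 = 0 ≡ 0 (mod 5).
    Then x = 6 + 8·0 = 6, valid modulo lcm(8, 10) = 40: x ≡ 6 (mod 40).
  Combine with x ≡ 12 (mod 18): gcd(40, 18) = 2; 12 - 6 = 6, which IS divisible by 2, so compatible.
    Write x = 6 + 40·t and substitute into x ≡ 12 (mod 18): 40·t ≡ 12 − 6 = 6 (mod 18).
    Divide the congruence (and modulus) by g = 2: 20·t ≡ 3 (mod 9).
    Reduce coefficients mod 9: 2·t ≡ 3 (mod 9).
    The inverse of 2 mod 9 is 5 (since 2·5 = 10 = 1·9 + 1), so t ≡ 5·3 = 15 ≡ 6 (mod 9).
    Then x = 6 + 40·6 = 246, valid modulo lcm(40, 18) = 360: x ≡ 246 (mod 360).
Verify: 246 mod 8 = 6, 246 mod 10 = 6, 246 mod 18 = 12.

x ≡ 246 (mod 360).


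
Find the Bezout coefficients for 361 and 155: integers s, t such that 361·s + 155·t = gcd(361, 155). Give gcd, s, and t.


Euclidean algorithm on (361, 155) — divide until remainder is 0:
  361 = 2 · 155 + 51
  155 = 3 · 51 + 2
  51 = 25 · 2 + 1
  2 = 2 · 1 + 0
gcd(361, 155) = 1.
Track Bezout coefficients alongside the remainders: start with r₀ = 361 = a·1 + b·0 (s = 1, t = 0) and r₁ = 155 = a·0 + b·1 (s = 0, t = 1); each new remainder r_{k+1} = r_{k-1} − q_k·r_k inherits s_{k+1} = s_{k-1} − q_k·s_k, t_{k+1} = t_{k-1} − q_k·t_k, so r_k = a·s_k + b·t_k at every step:
  q = 2: r = 51, s = 1 − 2·0 = 1, t = 0 − 2·1 = -2  (check: 361·1 + 155·(-2) = 51)
  q = 3: r = 2, s = 0 − 3·1 = -3, t = 1 − 3·(-2) = 7  (check: 361·(-3) + 155·7 = 2)
  q = 25: r = 1, s = 1 − 25·(-3) = 76, t = -2 − 25·7 = -177  (check: 361·76 + 155·(-177) = 1)
The row with r = 1 (the gcd) gives the Bezout coefficients s = 76, t = -177.
Result: 361 · (76) + 155 · (-177) = 1.

gcd(361, 155) = 1; s = 76, t = -177 (check: 361·76 + 155·(-177) = 1).


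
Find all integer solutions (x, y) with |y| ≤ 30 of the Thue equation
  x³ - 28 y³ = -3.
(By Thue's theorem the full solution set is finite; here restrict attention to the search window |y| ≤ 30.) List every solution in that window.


The equation is x³ - 28y³ = -3. For fixed y, x³ = 28·y³ − 3, so a solution requires the RHS to be a perfect cube.
Strategy: iterate y from -30 to 30, compute RHS = 28·y³ − 3, and check whether it is a (positive or negative) perfect cube.
Check small values of y:
  y = 0: RHS = -3 is not a perfect cube.
  y = 1: RHS = 25 is not a perfect cube.
  y = -1: RHS = -31 is not a perfect cube.
  y = 2: RHS = 221 is not a perfect cube.
  y = -2: RHS = -227 is not a perfect cube.
  y = 3: RHS = 753 is not a perfect cube.
  y = -3: RHS = -759 is not a perfect cube.
Continuing the search up to |y| = 30 finds no solutions either.
No (x, y) in the scanned range satisfies the equation.

No integer solutions with |y| ≤ 30.


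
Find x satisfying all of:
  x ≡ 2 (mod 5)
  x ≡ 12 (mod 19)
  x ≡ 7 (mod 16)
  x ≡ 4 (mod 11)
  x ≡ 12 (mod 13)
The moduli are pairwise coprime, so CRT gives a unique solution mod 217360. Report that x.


Product of moduli M = 5 · 19 · 16 · 11 · 13 = 217360.
Merge one congruence at a time:
  Start: x ≡ 2 (mod 5).
  Combine with x ≡ 12 (mod 19); new modulus lcm = 95.
    Write x = 2 + 5·t and substitute into x ≡ 12 (mod 19): 5·t ≡ 12 − 2 = 10 (mod 19).
    The inverse of 5 mod 19 is 4 (since 5·4 = 20 = 1·19 + 1), so t ≡ 4·10 = 40 ≡ 2 (mod 19).
    Then x = 2 + 5·2 = 12, valid modulo lcm(5, 19) = 95: x ≡ 12 (mod 95).
  Combine with x ≡ 7 (mod 16); new modulus lcm = 1520.
    Write x = 12 + 95·t and substitute into x ≡ 7 (mod 16): 95·t ≡ 7 − 12 = -5 (mod 16).
    Reduce coefficients mod 16: 15·t ≡ 11 (mod 16).
    The inverse of 15 mod 16 is 15 (since 15·15 = 225 = 14·16 + 1), so t ≡ 15·11 = 165 ≡ 5 (mod 16).
    Then x = 12 + 95·5 = 487, valid modulo lcm(95, 16) = 1520: x ≡ 487 (mod 1520).
  Combine with x ≡ 4 (mod 11); new modulus lcm = 16720.
    Write x = 487 + 1520·t and substitute into x ≡ 4 (mod 11): 1520·t ≡ 4 − 487 = -483 (mod 11).
    Reduce coefficients mod 11: 2·t ≡ 1 (mod 11).
    The inverse of 2 mod 11 is 6 (since 2·6 = 12 = 1·11 + 1), so t ≡ 6·1 = 6 ≡ 6 (mod 11).
    Then x = 487 + 1520·6 = 9607, valid modulo lcm(1520, 11) = 16720: x ≡ 9607 (mod 16720).
  Combine with x ≡ 12 (mod 13); new modulus lcm = 217360.
    Write x = 9607 + 16720·t and substitute into x ≡ 12 (mod 13): 16720·t ≡ 12 − 9607 = -9595 (mod 13).
    Reduce coefficients mod 13: 2·t ≡ 12 (mod 13).
    The inverse of 2 mod 13 is 7 (since 2·7 = 14 = 1·13 + 1), so t ≡ 7·12 = 84 ≡ 6 (mod 13).
    Then x = 9607 + 16720·6 = 109927, valid modulo lcm(16720, 13) = 217360: x ≡ 109927 (mod 217360).
Verify against each original: 109927 mod 5 = 2, 109927 mod 19 = 12, 109927 mod 16 = 7, 109927 mod 11 = 4, 109927 mod 13 = 12.

x ≡ 109927 (mod 217360).


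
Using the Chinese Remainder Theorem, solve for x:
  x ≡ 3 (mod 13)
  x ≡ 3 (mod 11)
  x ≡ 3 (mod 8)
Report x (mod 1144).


Moduli 13, 11, 8 are pairwise coprime; by CRT there is a unique solution modulo M = 13 · 11 · 8 = 1144.
Solve pairwise, accumulating the modulus:
  Start with x ≡ 3 (mod 13).
  Combine with x ≡ 3 (mod 11): since gcd(13, 11) = 1, we get a unique residue mod 143.
    Write x = 3 + 13·t and substitute into x ≡ 3 (mod 11): 13·t ≡ 3 − 3 = 0 (mod 11).
    Reduce coefficients mod 11: 2·t ≡ 0 (mod 11).
    The inverse of 2 mod 11 is 6 (since 2·6 = 12 = 1·11 + 1), so t ≡ 6·0 = 0 ≡ 0 (mod 11).
    Then x = 3 + 13·0 = 3, valid modulo lcm(13, 11) = 143: x ≡ 3 (mod 143).
  Combine with x ≡ 3 (mod 8): since gcd(143, 8) = 1, we get a unique residue mod 1144.
    Write x = 3 + 143·t and substitute into x ≡ 3 (mod 8): 143·t ≡ 3 − 3 = 0 (mod 8).
    Reduce coefficients mod 8: 7·t ≡ 0 (mod 8).
    The inverse of 7 mod 8 is 7 (since 7·7 = 49 = 6·8 + 1), so t ≡ 7·0 = 0 ≡ 0 (mod 8).
    Then x = 3 + 143·0 = 3, valid modulo lcm(143, 8) = 1144: x ≡ 3 (mod 1144).
Verify: 3 mod 13 = 3 ✓, 3 mod 11 = 3 ✓, 3 mod 8 = 3 ✓.

x ≡ 3 (mod 1144).


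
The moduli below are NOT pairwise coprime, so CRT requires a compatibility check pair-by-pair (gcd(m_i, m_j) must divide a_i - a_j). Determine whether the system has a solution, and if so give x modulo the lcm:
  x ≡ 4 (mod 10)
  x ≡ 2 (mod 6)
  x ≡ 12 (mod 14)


Moduli 10, 6, 14 are not pairwise coprime, so CRT works modulo lcm(m_i) when all pairwise compatibility conditions hold.
Pairwise compatibility: gcd(m_i, m_j) must divide a_i - a_j for every pair.
Merge one congruence at a time:
  Start: x ≡ 4 (mod 10).
  Combine with x ≡ 2 (mod 6): gcd(10, 6) = 2; 2 - 4 = -2, which IS divisible by 2, so compatible.
    Write x = 4 + 10·t and substitute into x ≡ 2 (mod 6): 10·t ≡ 2 − 4 = -2 (mod 6).
    Divide the congruence (and modulus) by g = 2: 5·t ≡ -1 (mod 3).
    Reduce coefficients mod 3: 2·t ≡ 2 (mod 3).
    The inverse of 2 mod 3 is 2 (since 2·2 = 4 = 1·3 + 1), so t ≡ 2·2 = 4 ≡ 1 (mod 3).
    Then x = 4 + 10·1 = 14, valid modulo lcm(10, 6) = 30: x ≡ 14 (mod 30).
  Combine with x ≡ 12 (mod 14): gcd(30, 14) = 2; 12 - 14 = -2, which IS divisible by 2, so compatible.
    Write x = 14 + 30·t and substitute into x ≡ 12 (mod 14): 30·t ≡ 12 − 14 = -2 (mod 14).
    Divide the congruence (and modulus) by g = 2: 15·t ≡ -1 (mod 7).
    Reduce coefficients mod 7: 1·t ≡ 6 (mod 7).
    So t ≡ 6 (mod 7).
    Then x = 14 + 30·6 = 194, valid modulo lcm(30, 14) = 210: x ≡ 194 (mod 210).
Verify: 194 mod 10 = 4, 194 mod 6 = 2, 194 mod 14 = 12.

x ≡ 194 (mod 210).
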